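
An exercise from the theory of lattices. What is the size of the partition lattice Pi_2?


B(n) = number of set partitions of an n-element set.
B(n) satisfies the recurrence: B(n+1) = sum_k C(n,k)*B(k).
B(2) = 2


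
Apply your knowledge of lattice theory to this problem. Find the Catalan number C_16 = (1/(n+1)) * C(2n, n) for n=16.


C(n) = C(2n, n) / (n+1).
C(32, 16) = 601080390
C(16) = 601080390 / 17 = 35357670


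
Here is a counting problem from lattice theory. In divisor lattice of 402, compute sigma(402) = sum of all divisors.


sigma(n) = sum of divisors.
Divisors of 402: [1, 2, 3, 6, 67, 134, 201, 402]
Sum = 816


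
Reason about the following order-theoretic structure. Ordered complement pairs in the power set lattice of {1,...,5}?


Complement pair (a,b): a meet b = bottom, a join b = top.
Here: A intersect B = {} and A union B = {1,...,5}.
Pairs found: ({},{1,2,3,4,5}), ({1},{2,3,4,5}), ({2},{1,3,4,5}), ({3},{1,2,4,5}), ... (28 more)
Total ordered pairs: 32


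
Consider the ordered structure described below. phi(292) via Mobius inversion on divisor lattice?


phi(n) = n * prod_{p|n} (1 - 1/p).
Prime divisors of 292: [2, 73]
phi(292) = 292 * (1 - 1/2) * (1 - 1/73)
phi(292) = 144


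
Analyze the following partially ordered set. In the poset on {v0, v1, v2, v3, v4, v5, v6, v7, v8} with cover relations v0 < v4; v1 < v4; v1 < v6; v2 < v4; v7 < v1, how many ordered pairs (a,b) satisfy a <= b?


The order relation is {(a,b) : a <= b}, reflexive so it includes (a,a).
Examples: (v0,v0), (v0,v4), (v1,v1), (v1,v4), (v1,v6), ...
Total ordered pairs: 16


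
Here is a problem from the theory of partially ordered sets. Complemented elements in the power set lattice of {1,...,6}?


An element a is complemented if some b has a meet b = bottom, a join b = top.
every subset A has complement S\A, so all elements are complemented.
Complemented elements: {}, {1}, {2}, {3}, {4}, {5}, ... (58 more)
Count: 64


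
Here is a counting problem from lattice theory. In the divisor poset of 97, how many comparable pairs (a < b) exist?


A comparable pair {a,b} has a < b or b < a in the order.
Count unordered pairs where one element is strictly below the other.
Examples: {1,97}
Total comparable pairs: 1


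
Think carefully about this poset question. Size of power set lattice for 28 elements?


Power set = 2^n.
2^28 = 268435456


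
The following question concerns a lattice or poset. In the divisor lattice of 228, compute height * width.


Height = length of longest chain minus 1; width = size of largest antichain.
A maximum chain: 1 | 19 | 57 | 114 | 228  (height 4).
A maximum antichain: {4, 6, 38, 57}  (width 4).
Product = 4 * 4 = 16


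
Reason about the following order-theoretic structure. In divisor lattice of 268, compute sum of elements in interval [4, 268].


Interval [4,268] in divisors of 268: [4, 268]
Sum = 272


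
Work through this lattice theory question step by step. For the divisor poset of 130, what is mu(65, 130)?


In a divisor lattice, mu(a,b) = mu(b/a) where mu is the classical Mobius function.
b/a = 130/65 = 2
Prime factorization of 2: primes [2]
2 is squarefree with 1 prime factor(s), so mu(2) = (-1)^1 = -1


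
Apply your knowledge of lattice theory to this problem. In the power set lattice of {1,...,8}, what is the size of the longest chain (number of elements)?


A chain is a totally ordered subset; we count the number of elements in a maximum chain.
Compute, for each element x, the size of the longest chain ending at x:
  {}: 1
  {1}: 2
  {2}: 2
  {3}: 2
  {4}: 2
  {5}: 2
  ...
A maximum chain: {} < {1} < {1,2} < {1,2,3} < {1,2,3,4} < {1,2,3,4,5} < {1,2,3,4,5,6} < {1,2,3,4,5,6,7} < {1,2,3,4,5,6,7,8}
Number of elements in the longest chain: 9


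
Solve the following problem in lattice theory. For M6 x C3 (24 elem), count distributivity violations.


Distributive law: a ^ (b v c) = (a ^ b) v (a ^ c).
Check all 24^3 = 13824 ordered triples (a,b,c).
  e.g. a=(a1,0), b=(a2,0), c=(a3,0): lhs=(a1,0) != rhs=(0,0)
  e.g. a=(a1,0), b=(a2,0), c=(a3,1): lhs=(a1,0) != rhs=(0,0)
Total violating triples: 3240


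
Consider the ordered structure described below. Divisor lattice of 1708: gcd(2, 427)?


Meet=gcd.
gcd(2,427)=1


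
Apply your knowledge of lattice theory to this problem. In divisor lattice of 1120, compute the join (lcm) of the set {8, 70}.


In a divisor lattice, join = lcm (least common multiple).
Compute lcm iteratively: start with first element, then lcm(current, next).
Elements: [8, 70]
lcm(8,70) = 280
Final lcm = 280


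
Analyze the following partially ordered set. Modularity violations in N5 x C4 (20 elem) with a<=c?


Modular law: if a <= c then a v (b ^ c) = (a v b) ^ c.
Check all triples (a,b,c) with a <= c among 20 elements.
  e.g. a=(a,0), b=(c,0), c=(b,0): lhs=(a,0) != rhs=(b,0)
  e.g. a=(a,0), b=(c,1), c=(b,0): lhs=(a,0) != rhs=(b,0)
Total violating triples: 40


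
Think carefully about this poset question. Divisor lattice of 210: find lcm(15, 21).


In a divisor lattice, join = lcm (least common multiple).
gcd(15,21) = 3
lcm(15,21) = 15*21/gcd = 315/3 = 105


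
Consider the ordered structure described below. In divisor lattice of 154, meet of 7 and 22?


In a divisor lattice, meet = gcd (greatest common divisor).
By Euclidean algorithm or factoring: gcd(7,22) = 1


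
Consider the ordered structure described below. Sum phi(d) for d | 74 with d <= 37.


Divisors of 74 up to 37: [1, 2, 37]
phi values: [1, 1, 36]
Sum = 38


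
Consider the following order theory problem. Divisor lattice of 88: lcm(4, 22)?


Join=lcm.
gcd(4,22)=2
lcm=44


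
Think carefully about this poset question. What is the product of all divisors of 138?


Divisors of 138: [1, 2, 3, 6, 23, 46, 69, 138]
Product = n^(d(n)/2) = 138^(8/2)
Product = 362673936


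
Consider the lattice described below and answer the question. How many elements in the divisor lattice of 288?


Divisors of 288: [1, 2, 3, 4, 6, 8, 9, 12, 16, 18, 24, 32, 36, 48, 72, 96, 144, 288]
Count: 18


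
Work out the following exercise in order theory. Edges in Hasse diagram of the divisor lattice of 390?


A cover relation a -< b holds when a < b with no c strictly between.
Cover relations:
  1 -< 2
  1 -< 3
  1 -< 5
  1 -< 13
  2 -< 6
  2 -< 10
  2 -< 26
  3 -< 6
  ...24 more
Total: 32


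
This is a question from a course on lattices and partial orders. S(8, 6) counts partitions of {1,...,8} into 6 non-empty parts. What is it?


S(n,k) = k*S(n-1,k) + S(n-1,k-1).
S(7,6) = 21, S(7,5) = 140
S(8,6) = 6*21 + 140 = 126 + 140
S(8,6) = 266


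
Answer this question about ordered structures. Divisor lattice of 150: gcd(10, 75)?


Meet=gcd.
gcd(10,75)=5


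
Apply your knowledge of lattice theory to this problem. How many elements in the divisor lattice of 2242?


Divisors of 2242: [1, 2, 19, 38, 59, 118, 1121, 2242]
Count: 8


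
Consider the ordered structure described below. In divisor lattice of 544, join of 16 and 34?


In a divisor lattice, join = lcm (least common multiple).
gcd(16,34) = 2
lcm(16,34) = 16*34/gcd = 544/2 = 272


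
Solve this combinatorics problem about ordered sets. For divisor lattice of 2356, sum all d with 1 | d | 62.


Interval [1,62] in divisors of 2356: [1, 2, 31, 62]
Sum = 96


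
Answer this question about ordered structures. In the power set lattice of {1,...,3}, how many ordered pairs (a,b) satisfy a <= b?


The order relation is {(a,b) : a <= b}, reflexive so it includes (a,a).
Examples: ({},{}), ({},{1,2}), ({},{1,2,3}), ({},{1,3}), ({},{1}), ...
Total ordered pairs: 27


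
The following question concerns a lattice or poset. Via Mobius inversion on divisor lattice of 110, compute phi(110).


phi(n) = n * prod_{p|n} (1 - 1/p).
Prime divisors of 110: [2, 5, 11]
phi(110) = 110 * (1 - 1/2) * (1 - 1/5) * (1 - 1/11)
phi(110) = 40


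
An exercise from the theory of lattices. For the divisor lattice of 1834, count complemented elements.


An element a is complemented if some b has a meet b = bottom, a join b = top.
a is complemented iff gcd(a, n/a)=1, i.e. a is a unitary divisor of 1834.
Complemented elements: 1, 2, 7, 14, 131, 262, ... (2 more)
Count: 8


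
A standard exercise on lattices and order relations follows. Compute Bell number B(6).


B(n) = number of set partitions of an n-element set.
B(n) satisfies the recurrence: B(n+1) = sum_k C(n,k)*B(k).
B(6) = 203


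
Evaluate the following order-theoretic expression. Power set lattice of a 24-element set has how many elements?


Power set = 2^n.
2^24 = 16777216


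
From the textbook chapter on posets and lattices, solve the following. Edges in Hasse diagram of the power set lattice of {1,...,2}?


A cover relation a -< b holds when a < b with no c strictly between.
Cover relations:
  {} -< {1}
  {} -< {2}
  {1} -< {1,2}
  {2} -< {1,2}
Total: 4


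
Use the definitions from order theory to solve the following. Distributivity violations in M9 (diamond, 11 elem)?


Distributive law: a ^ (b v c) = (a ^ b) v (a ^ c).
Check all 11^3 = 1331 ordered triples (a,b,c).
  e.g. a=a1, b=a2, c=a3: lhs=a1 != rhs=0
  e.g. a=a1, b=a2, c=a4: lhs=a1 != rhs=0
Total violating triples: 504


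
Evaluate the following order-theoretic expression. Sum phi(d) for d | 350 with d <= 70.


Divisors of 350 up to 70: [1, 2, 5, 7, 10, 14, 25, 35, 50, 70]
phi values: [1, 1, 4, 6, 4, 6, 20, 24, 20, 24]
Sum = 110


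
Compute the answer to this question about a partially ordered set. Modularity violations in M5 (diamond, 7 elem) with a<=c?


Modular law: if a <= c then a v (b ^ c) = (a v b) ^ c.
Check all triples (a,b,c) with a <= c among 7 elements.
This lattice is modular (diamonds M_m and their chain-products are modular).
Total violating triples: 0


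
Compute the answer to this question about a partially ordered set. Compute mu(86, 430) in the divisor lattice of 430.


In a divisor lattice, mu(a,b) = mu(b/a) where mu is the classical Mobius function.
b/a = 430/86 = 5
Prime factorization of 5: primes [5]
5 is squarefree with 1 prime factor(s), so mu(5) = (-1)^1 = -1


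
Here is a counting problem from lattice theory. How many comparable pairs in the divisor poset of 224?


A comparable pair {a,b} has a < b or b < a in the order.
Count unordered pairs where one element is strictly below the other.
Examples: {1,2}, {1,4}, {1,7}, {1,8}, ...
Total comparable pairs: 51


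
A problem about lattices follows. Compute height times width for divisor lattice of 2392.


Height = length of longest chain minus 1; width = size of largest antichain.
A maximum chain: 1 | 23 | 299 | 598 | 1196 | 2392  (height 5).
A maximum antichain: {4, 26, 46, 299}  (width 4).
Product = 5 * 4 = 20


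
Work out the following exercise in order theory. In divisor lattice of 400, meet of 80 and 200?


In a divisor lattice, meet = gcd (greatest common divisor).
By Euclidean algorithm or factoring: gcd(80,200) = 40


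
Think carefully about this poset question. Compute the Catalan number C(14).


C(n) = C(2n, n) / (n+1).
C(28, 14) = 40116600
C(14) = 40116600 / 15 = 2674440


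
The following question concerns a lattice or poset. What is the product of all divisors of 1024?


Divisors of 1024: [1, 2, 4, 8, 16, 32, 64, 128, 256, 512, 1024]
Product = n^(d(n)/2) = 1024^(11/2)
Product = 36028797018963968


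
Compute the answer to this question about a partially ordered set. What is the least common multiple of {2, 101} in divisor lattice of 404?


In a divisor lattice, join = lcm (least common multiple).
Compute lcm iteratively: start with first element, then lcm(current, next).
Elements: [2, 101]
lcm(2,101) = 202
Final lcm = 202


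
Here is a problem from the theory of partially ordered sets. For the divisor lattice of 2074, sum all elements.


sigma(n) = sum of divisors.
Divisors of 2074: [1, 2, 17, 34, 61, 122, 1037, 2074]
Sum = 3348


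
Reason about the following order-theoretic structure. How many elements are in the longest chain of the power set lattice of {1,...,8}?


A chain is a totally ordered subset; we count the number of elements in a maximum chain.
Compute, for each element x, the size of the longest chain ending at x:
  {}: 1
  {1}: 2
  {2}: 2
  {3}: 2
  {4}: 2
  {5}: 2
  ...
A maximum chain: {} < {1} < {1,2} < {1,2,3} < {1,2,3,4} < {1,2,3,4,5} < {1,2,3,4,5,6} < {1,2,3,4,5,6,7} < {1,2,3,4,5,6,7,8}
Number of elements in the longest chain: 9


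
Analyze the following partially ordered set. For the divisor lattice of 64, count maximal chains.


A maximal chain goes from the minimum element to a maximal element via cover relations.
Counting all min-to-max paths in the cover graph.
Total maximal chains: 1


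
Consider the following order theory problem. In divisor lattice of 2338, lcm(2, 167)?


Join=lcm.
gcd(2,167)=1
lcm=334


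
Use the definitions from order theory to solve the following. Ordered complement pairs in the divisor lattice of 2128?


Complement pair (a,b): a meet b = bottom, a join b = top.
Here: gcd(a,b)=1 and lcm(a,b)=2128, i.e. a*b=2128 with a,b coprime.
Pairs found: (1,2128), (7,304), (16,133), (19,112), ... (4 more)
Total ordered pairs: 8


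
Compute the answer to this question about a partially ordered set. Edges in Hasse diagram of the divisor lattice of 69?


A cover relation a -< b holds when a < b with no c strictly between.
Cover relations:
  1 -< 3
  1 -< 23
  3 -< 69
  23 -< 69
Total: 4


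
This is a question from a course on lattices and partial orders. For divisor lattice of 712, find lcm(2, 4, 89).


In a divisor lattice, join = lcm (least common multiple).
Compute lcm iteratively: start with first element, then lcm(current, next).
Elements: [2, 4, 89]
lcm(2,4) = 4
lcm(4,89) = 356
Final lcm = 356


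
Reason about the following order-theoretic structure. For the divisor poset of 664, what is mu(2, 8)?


In a divisor lattice, mu(a,b) = mu(b/a) where mu is the classical Mobius function.
b/a = 8/2 = 4
Prime factorization of 4: primes [2]
4 is not squarefree, so mu(4) = 0


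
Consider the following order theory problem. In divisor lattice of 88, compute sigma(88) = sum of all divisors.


sigma(n) = sum of divisors.
Divisors of 88: [1, 2, 4, 8, 11, 22, 44, 88]
Sum = 180


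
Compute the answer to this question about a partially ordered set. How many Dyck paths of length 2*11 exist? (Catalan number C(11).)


C(n) = C(2n, n) / (n+1).
C(22, 11) = 705432
C(11) = 705432 / 12 = 58786


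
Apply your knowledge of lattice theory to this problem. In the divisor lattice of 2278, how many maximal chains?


A maximal chain goes from the minimum element to a maximal element via cover relations.
Counting all min-to-max paths in the cover graph.
Total maximal chains: 6


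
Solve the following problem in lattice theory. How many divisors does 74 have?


Divisors of 74: [1, 2, 37, 74]
Count: 4


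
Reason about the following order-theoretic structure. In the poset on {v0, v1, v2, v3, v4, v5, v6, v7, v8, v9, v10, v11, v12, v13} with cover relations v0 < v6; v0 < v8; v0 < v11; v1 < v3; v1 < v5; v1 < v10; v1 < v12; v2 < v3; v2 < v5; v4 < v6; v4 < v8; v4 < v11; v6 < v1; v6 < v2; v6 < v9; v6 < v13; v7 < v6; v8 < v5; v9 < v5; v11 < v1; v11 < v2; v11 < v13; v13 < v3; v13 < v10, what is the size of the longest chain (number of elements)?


A chain is a totally ordered subset; we count the number of elements in a maximum chain.
Compute, for each element x, the size of the longest chain ending at x:
  v0: 1
  v4: 1
  v7: 1
  v8: 2
  v11: 2
  v6: 2
  ...
A maximum chain: v0 < v6 < v1 < v3
Number of elements in the longest chain: 4


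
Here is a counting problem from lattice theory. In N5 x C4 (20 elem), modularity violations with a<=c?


Modular law: if a <= c then a v (b ^ c) = (a v b) ^ c.
Check all triples (a,b,c) with a <= c among 20 elements.
  e.g. a=(a,0), b=(c,0), c=(b,0): lhs=(a,0) != rhs=(b,0)
  e.g. a=(a,0), b=(c,1), c=(b,0): lhs=(a,0) != rhs=(b,0)
Total violating triples: 40


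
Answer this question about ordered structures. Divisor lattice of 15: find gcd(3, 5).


In a divisor lattice, meet = gcd (greatest common divisor).
By Euclidean algorithm or factoring: gcd(3,5) = 1


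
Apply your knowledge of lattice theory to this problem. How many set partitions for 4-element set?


B(n) = number of set partitions of an n-element set.
B(n) satisfies the recurrence: B(n+1) = sum_k C(n,k)*B(k).
B(4) = 15


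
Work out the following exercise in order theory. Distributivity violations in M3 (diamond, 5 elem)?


Distributive law: a ^ (b v c) = (a ^ b) v (a ^ c).
Check all 5^3 = 125 ordered triples (a,b,c).
  e.g. a=a1, b=a2, c=a3: lhs=a1 != rhs=0
  e.g. a=a1, b=a3, c=a2: lhs=a1 != rhs=0
Total violating triples: 6


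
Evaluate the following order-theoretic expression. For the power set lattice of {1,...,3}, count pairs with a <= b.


The order relation is {(a,b) : a <= b}, reflexive so it includes (a,a).
Examples: ({},{}), ({},{1,2}), ({},{1,2,3}), ({},{1,3}), ({},{1}), ...
Total ordered pairs: 27


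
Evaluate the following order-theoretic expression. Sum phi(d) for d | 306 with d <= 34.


Divisors of 306 up to 34: [1, 2, 3, 6, 9, 17, 18, 34]
phi values: [1, 1, 2, 2, 6, 16, 6, 16]
Sum = 50


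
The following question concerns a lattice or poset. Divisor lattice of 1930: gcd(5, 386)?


Meet=gcd.
gcd(5,386)=1


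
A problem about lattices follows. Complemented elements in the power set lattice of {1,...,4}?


An element a is complemented if some b has a meet b = bottom, a join b = top.
every subset A has complement S\A, so all elements are complemented.
Complemented elements: {}, {1}, {2}, {3}, {4}, {1,2}, ... (10 more)
Count: 16


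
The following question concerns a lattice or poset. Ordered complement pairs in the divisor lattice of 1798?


Complement pair (a,b): a meet b = bottom, a join b = top.
Here: gcd(a,b)=1 and lcm(a,b)=1798, i.e. a*b=1798 with a,b coprime.
Pairs found: (1,1798), (2,899), (29,62), (31,58), ... (4 more)
Total ordered pairs: 8


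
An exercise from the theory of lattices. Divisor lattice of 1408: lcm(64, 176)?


Join=lcm.
gcd(64,176)=16
lcm=704


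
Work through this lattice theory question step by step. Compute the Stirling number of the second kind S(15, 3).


S(n,k) = k*S(n-1,k) + S(n-1,k-1).
S(14,3) = 788970, S(14,2) = 8191
S(15,3) = 3*788970 + 8191 = 2366910 + 8191
S(15,3) = 2375101


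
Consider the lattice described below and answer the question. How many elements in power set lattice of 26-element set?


Power set = 2^n.
2^26 = 67108864


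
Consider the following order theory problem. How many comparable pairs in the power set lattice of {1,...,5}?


A comparable pair {a,b} has a < b or b < a in the order.
Count unordered pairs where one element is strictly below the other.
Examples: {{},{1}}, {{},{2}}, {{},{3}}, {{},{4}}, ...
Total comparable pairs: 211


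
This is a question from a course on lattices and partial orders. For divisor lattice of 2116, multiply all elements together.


Divisors of 2116: [1, 2, 4, 23, 46, 92, 529, 1058, 2116]
Product = n^(d(n)/2) = 2116^(9/2)
Product = 922190162669056


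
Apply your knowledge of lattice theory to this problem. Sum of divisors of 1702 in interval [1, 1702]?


Interval [1,1702] in divisors of 1702: [1, 2, 23, 37, 46, 74, 851, 1702]
Sum = 2736


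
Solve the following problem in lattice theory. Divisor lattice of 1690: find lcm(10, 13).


In a divisor lattice, join = lcm (least common multiple).
gcd(10,13) = 1
lcm(10,13) = 10*13/gcd = 130/1 = 130


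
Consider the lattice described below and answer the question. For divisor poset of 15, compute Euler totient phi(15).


phi(n) = n * prod_{p|n} (1 - 1/p).
Prime divisors of 15: [3, 5]
phi(15) = 15 * (1 - 1/3) * (1 - 1/5)
phi(15) = 8


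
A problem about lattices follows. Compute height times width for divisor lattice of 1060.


Height = length of longest chain minus 1; width = size of largest antichain.
A maximum chain: 1 | 53 | 265 | 530 | 1060  (height 4).
A maximum antichain: {4, 10, 106, 265}  (width 4).
Product = 4 * 4 = 16


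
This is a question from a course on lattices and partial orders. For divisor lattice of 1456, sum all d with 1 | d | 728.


Interval [1,728] in divisors of 1456: [1, 2, 4, 7, 8, 13, 14, 26, 28, 52, 56, 91, 104, 182, 364, 728]
Sum = 1680


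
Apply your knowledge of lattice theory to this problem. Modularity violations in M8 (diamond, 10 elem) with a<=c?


Modular law: if a <= c then a v (b ^ c) = (a v b) ^ c.
Check all triples (a,b,c) with a <= c among 10 elements.
This lattice is modular (diamonds M_m and their chain-products are modular).
Total violating triples: 0


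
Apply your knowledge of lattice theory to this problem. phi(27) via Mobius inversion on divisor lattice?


phi(n) = n * prod_{p|n} (1 - 1/p).
Prime divisors of 27: [3]
phi(27) = 27 * (1 - 1/3)
phi(27) = 18


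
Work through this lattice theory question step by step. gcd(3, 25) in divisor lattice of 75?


Meet=gcd.
gcd(3,25)=1


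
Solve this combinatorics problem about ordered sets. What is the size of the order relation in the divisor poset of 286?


The order relation is {(a,b) : a <= b}, reflexive so it includes (a,a).
Examples: (1,1), (1,11), (1,13), (1,143), (1,2), ...
Total ordered pairs: 27


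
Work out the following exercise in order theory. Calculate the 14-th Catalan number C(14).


C(n) = C(2n, n) / (n+1).
C(28, 14) = 40116600
C(14) = 40116600 / 15 = 2674440


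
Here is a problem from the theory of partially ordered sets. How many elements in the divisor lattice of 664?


Divisors of 664: [1, 2, 4, 8, 83, 166, 332, 664]
Count: 8


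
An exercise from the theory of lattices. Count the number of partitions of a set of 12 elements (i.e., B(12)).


B(n) = number of set partitions of an n-element set.
B(n) satisfies the recurrence: B(n+1) = sum_k C(n,k)*B(k).
B(12) = 4213597


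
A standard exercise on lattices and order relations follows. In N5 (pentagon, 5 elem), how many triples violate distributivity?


Distributive law: a ^ (b v c) = (a ^ b) v (a ^ c).
Check all 5^3 = 125 ordered triples (a,b,c).
  e.g. a=b, b=a, c=c: lhs=b != rhs=a
  e.g. a=b, b=c, c=a: lhs=b != rhs=a
Total violating triples: 2


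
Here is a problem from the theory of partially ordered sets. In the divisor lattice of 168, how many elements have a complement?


An element a is complemented if some b has a meet b = bottom, a join b = top.
a is complemented iff gcd(a, n/a)=1, i.e. a is a unitary divisor of 168.
Complemented elements: 1, 3, 7, 8, 21, 24, ... (2 more)
Count: 8


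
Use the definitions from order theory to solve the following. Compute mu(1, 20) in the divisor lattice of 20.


In a divisor lattice, mu(a,b) = mu(b/a) where mu is the classical Mobius function.
b/a = 20/1 = 20
Prime factorization of 20: primes [2, 5]
20 is not squarefree, so mu(20) = 0


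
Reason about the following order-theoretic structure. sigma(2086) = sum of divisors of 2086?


sigma(n) = sum of divisors.
Divisors of 2086: [1, 2, 7, 14, 149, 298, 1043, 2086]
Sum = 3600


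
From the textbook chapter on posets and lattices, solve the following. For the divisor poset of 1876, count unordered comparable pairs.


A comparable pair {a,b} has a < b or b < a in the order.
Count unordered pairs where one element is strictly below the other.
Examples: {1,2}, {1,4}, {1,7}, {1,14}, ...
Total comparable pairs: 42


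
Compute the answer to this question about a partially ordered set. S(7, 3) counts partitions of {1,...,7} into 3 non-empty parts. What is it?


S(n,k) = k*S(n-1,k) + S(n-1,k-1).
S(6,3) = 90, S(6,2) = 31
S(7,3) = 3*90 + 31 = 270 + 31
S(7,3) = 301


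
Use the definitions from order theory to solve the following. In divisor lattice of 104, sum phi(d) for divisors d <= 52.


Divisors of 104 up to 52: [1, 2, 4, 8, 13, 26, 52]
phi values: [1, 1, 2, 4, 12, 12, 24]
Sum = 56


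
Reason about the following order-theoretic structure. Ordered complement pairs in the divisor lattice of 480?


Complement pair (a,b): a meet b = bottom, a join b = top.
Here: gcd(a,b)=1 and lcm(a,b)=480, i.e. a*b=480 with a,b coprime.
Pairs found: (1,480), (3,160), (5,96), (15,32), ... (4 more)
Total ordered pairs: 8


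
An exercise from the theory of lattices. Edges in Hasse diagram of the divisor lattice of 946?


A cover relation a -< b holds when a < b with no c strictly between.
Cover relations:
  1 -< 2
  1 -< 11
  1 -< 43
  2 -< 22
  2 -< 86
  11 -< 22
  11 -< 473
  22 -< 946
  ...4 more
Total: 12


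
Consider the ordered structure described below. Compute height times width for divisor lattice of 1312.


Height = length of longest chain minus 1; width = size of largest antichain.
A maximum chain: 1 | 41 | 82 | 164 | 328 | 656 | 1312  (height 6).
A maximum antichain: {2, 41}  (width 2).
Product = 6 * 2 = 12


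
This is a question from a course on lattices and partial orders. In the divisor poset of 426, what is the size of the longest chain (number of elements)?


A chain is a totally ordered subset; we count the number of elements in a maximum chain.
Compute, for each element x, the size of the longest chain ending at x:
  1: 1
  2: 2
  3: 2
  71: 2
  6: 3
  142: 3
  ...
A maximum chain: 1 < 2 < 6 < 426
Number of elements in the longest chain: 4


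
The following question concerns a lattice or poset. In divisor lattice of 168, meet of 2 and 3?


In a divisor lattice, meet = gcd (greatest common divisor).
By Euclidean algorithm or factoring: gcd(2,3) = 1


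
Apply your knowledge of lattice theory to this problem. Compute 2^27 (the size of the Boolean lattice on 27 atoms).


Power set = 2^n.
2^27 = 134217728


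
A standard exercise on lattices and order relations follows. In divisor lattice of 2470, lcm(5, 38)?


Join=lcm.
gcd(5,38)=1
lcm=190


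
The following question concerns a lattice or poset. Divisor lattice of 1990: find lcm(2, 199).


In a divisor lattice, join = lcm (least common multiple).
gcd(2,199) = 1
lcm(2,199) = 2*199/gcd = 398/1 = 398


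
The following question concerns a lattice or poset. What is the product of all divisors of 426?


Divisors of 426: [1, 2, 3, 6, 71, 142, 213, 426]
Product = n^(d(n)/2) = 426^(8/2)
Product = 32933538576


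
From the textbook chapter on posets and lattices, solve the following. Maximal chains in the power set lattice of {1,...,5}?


A maximal chain goes from the minimum element to a maximal element via cover relations.
Counting all min-to-max paths in the cover graph.
Total maximal chains: 120


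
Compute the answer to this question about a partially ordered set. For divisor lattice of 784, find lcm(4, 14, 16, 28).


In a divisor lattice, join = lcm (least common multiple).
Compute lcm iteratively: start with first element, then lcm(current, next).
Elements: [4, 14, 16, 28]
lcm(4,14) = 28
lcm(28,16) = 112
lcm(112,28) = 112
Final lcm = 112


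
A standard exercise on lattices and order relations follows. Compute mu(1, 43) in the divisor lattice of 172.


In a divisor lattice, mu(a,b) = mu(b/a) where mu is the classical Mobius function.
b/a = 43/1 = 43
Prime factorization of 43: primes [43]
43 is squarefree with 1 prime factor(s), so mu(43) = (-1)^1 = -1


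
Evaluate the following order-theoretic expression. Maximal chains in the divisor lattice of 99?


A maximal chain goes from the minimum element to a maximal element via cover relations.
Counting all min-to-max paths in the cover graph.
Total maximal chains: 3


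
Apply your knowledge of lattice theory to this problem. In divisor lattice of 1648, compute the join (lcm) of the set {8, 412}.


In a divisor lattice, join = lcm (least common multiple).
Compute lcm iteratively: start with first element, then lcm(current, next).
Elements: [8, 412]
lcm(8,412) = 824
Final lcm = 824


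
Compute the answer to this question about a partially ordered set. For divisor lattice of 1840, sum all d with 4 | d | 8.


Interval [4,8] in divisors of 1840: [4, 8]
Sum = 12


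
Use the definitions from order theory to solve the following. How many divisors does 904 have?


Divisors of 904: [1, 2, 4, 8, 113, 226, 452, 904]
Count: 8


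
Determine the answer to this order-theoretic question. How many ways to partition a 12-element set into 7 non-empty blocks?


S(n,k) = k*S(n-1,k) + S(n-1,k-1).
S(11,7) = 63987, S(11,6) = 179487
S(12,7) = 7*63987 + 179487 = 447909 + 179487
S(12,7) = 627396


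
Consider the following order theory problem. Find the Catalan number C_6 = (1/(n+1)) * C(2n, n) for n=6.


C(n) = C(2n, n) / (n+1).
C(12, 6) = 924
C(6) = 924 / 7 = 132


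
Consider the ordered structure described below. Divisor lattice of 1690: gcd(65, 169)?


Meet=gcd.
gcd(65,169)=13


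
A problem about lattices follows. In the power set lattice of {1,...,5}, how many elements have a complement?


An element a is complemented if some b has a meet b = bottom, a join b = top.
every subset A has complement S\A, so all elements are complemented.
Complemented elements: {}, {1}, {2}, {3}, {4}, {5}, ... (26 more)
Count: 32


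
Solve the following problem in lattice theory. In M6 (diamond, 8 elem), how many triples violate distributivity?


Distributive law: a ^ (b v c) = (a ^ b) v (a ^ c).
Check all 8^3 = 512 ordered triples (a,b,c).
  e.g. a=a1, b=a2, c=a3: lhs=a1 != rhs=0
  e.g. a=a1, b=a2, c=a4: lhs=a1 != rhs=0
Total violating triples: 120


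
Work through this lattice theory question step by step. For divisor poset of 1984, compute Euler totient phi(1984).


phi(n) = n * prod_{p|n} (1 - 1/p).
Prime divisors of 1984: [2, 31]
phi(1984) = 1984 * (1 - 1/2) * (1 - 1/31)
phi(1984) = 960


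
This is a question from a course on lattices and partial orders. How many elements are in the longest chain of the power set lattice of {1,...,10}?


A chain is a totally ordered subset; we count the number of elements in a maximum chain.
Compute, for each element x, the size of the longest chain ending at x:
  {}: 1
  {1}: 2
  {2}: 2
  {3}: 2
  {4}: 2
  {5}: 2
  ...
A maximum chain: {} < {1} < {1,2} < {1,2,3} < {1,2,3,4} < {1,2,3,4,5} < {1,2,3,4,5,6} < {1,2,3,4,5,6,7} < {1,2,3,4,5,6,7,8} < {1,2,3,4,5,6,7,8,9} < {1,2,3,4,5,6,7,8,9,10}
Number of elements in the longest chain: 11


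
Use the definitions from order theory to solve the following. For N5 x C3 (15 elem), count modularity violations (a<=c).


Modular law: if a <= c then a v (b ^ c) = (a v b) ^ c.
Check all triples (a,b,c) with a <= c among 15 elements.
  e.g. a=(a,0), b=(c,0), c=(b,0): lhs=(a,0) != rhs=(b,0)
  e.g. a=(a,0), b=(c,1), c=(b,0): lhs=(a,0) != rhs=(b,0)
Total violating triples: 18


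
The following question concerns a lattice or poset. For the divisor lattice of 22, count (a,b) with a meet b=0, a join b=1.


Complement pair (a,b): a meet b = bottom, a join b = top.
Here: gcd(a,b)=1 and lcm(a,b)=22, i.e. a*b=22 with a,b coprime.
Pairs found: (1,22), (2,11), (11,2), (22,1)
Total ordered pairs: 4


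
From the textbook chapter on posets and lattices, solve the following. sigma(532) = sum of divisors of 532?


sigma(n) = sum of divisors.
Divisors of 532: [1, 2, 4, 7, 14, 19, 28, 38, 76, 133, 266, 532]
Sum = 1120


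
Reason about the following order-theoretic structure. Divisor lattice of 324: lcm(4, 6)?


Join=lcm.
gcd(4,6)=2
lcm=12


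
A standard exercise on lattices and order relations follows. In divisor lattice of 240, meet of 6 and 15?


In a divisor lattice, meet = gcd (greatest common divisor).
By Euclidean algorithm or factoring: gcd(6,15) = 3


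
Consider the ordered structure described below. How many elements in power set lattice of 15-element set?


Power set = 2^n.
2^15 = 32768


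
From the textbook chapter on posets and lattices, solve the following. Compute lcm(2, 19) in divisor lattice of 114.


In a divisor lattice, join = lcm (least common multiple).
gcd(2,19) = 1
lcm(2,19) = 2*19/gcd = 38/1 = 38


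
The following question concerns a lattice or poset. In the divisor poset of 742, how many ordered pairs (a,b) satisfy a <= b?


The order relation is {(a,b) : a <= b}, reflexive so it includes (a,a).
Examples: (1,1), (1,106), (1,14), (1,2), (1,371), ...
Total ordered pairs: 27


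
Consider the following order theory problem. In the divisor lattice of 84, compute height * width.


Height = length of longest chain minus 1; width = size of largest antichain.
A maximum chain: 1 | 7 | 21 | 42 | 84  (height 4).
A maximum antichain: {4, 6, 14, 21}  (width 4).
Product = 4 * 4 = 16


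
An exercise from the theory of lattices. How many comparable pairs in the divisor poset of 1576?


A comparable pair {a,b} has a < b or b < a in the order.
Count unordered pairs where one element is strictly below the other.
Examples: {1,2}, {1,4}, {1,8}, {1,197}, ...
Total comparable pairs: 22


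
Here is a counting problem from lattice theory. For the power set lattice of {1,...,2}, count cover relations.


A cover relation a -< b holds when a < b with no c strictly between.
Cover relations:
  {} -< {1}
  {} -< {2}
  {1} -< {1,2}
  {2} -< {1,2}
Total: 4


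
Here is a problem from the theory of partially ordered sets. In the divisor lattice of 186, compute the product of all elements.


Divisors of 186: [1, 2, 3, 6, 31, 62, 93, 186]
Product = n^(d(n)/2) = 186^(8/2)
Product = 1196883216


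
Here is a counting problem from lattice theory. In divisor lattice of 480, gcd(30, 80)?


Meet=gcd.
gcd(30,80)=10


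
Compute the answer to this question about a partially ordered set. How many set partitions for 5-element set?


B(n) = number of set partitions of an n-element set.
B(n) satisfies the recurrence: B(n+1) = sum_k C(n,k)*B(k).
B(5) = 52


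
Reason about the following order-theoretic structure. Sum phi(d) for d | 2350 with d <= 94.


Divisors of 2350 up to 94: [1, 2, 5, 10, 25, 47, 50, 94]
phi values: [1, 1, 4, 4, 20, 46, 20, 46]
Sum = 142


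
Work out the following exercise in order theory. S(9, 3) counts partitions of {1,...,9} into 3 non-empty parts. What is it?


S(n,k) = k*S(n-1,k) + S(n-1,k-1).
S(8,3) = 966, S(8,2) = 127
S(9,3) = 3*966 + 127 = 2898 + 127
S(9,3) = 3025


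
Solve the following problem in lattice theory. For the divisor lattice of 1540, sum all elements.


sigma(n) = sum of divisors.
Divisors of 1540: [1, 2, 4, 5, 7, 10, 11, 14, 20, 22, 28, 35, 44, 55, 70, 77, 110, 140, 154, 220, 308, 385, 770, 1540]
Sum = 4032


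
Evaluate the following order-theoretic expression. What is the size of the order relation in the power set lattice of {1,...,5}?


The order relation is {(a,b) : a <= b}, reflexive so it includes (a,a).
Examples: ({},{}), ({},{1,2}), ({},{1,2,3}), ({},{1,2,3,4}), ({},{1,2,3,4,5}), ...
Total ordered pairs: 243


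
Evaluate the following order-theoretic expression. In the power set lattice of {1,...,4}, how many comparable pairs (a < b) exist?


A comparable pair {a,b} has a < b or b < a in the order.
Count unordered pairs where one element is strictly below the other.
Examples: {{},{1}}, {{},{2}}, {{},{3}}, {{},{4}}, ...
Total comparable pairs: 65


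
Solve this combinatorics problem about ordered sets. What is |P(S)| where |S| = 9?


Power set = 2^n.
2^9 = 512


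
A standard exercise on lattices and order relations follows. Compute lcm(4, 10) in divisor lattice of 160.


In a divisor lattice, join = lcm (least common multiple).
gcd(4,10) = 2
lcm(4,10) = 4*10/gcd = 40/2 = 20


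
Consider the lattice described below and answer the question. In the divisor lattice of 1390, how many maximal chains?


A maximal chain goes from the minimum element to a maximal element via cover relations.
Counting all min-to-max paths in the cover graph.
Total maximal chains: 6


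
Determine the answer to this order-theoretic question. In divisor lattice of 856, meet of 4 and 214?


In a divisor lattice, meet = gcd (greatest common divisor).
By Euclidean algorithm or factoring: gcd(4,214) = 2


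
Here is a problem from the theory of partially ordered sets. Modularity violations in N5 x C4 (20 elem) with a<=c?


Modular law: if a <= c then a v (b ^ c) = (a v b) ^ c.
Check all triples (a,b,c) with a <= c among 20 elements.
  e.g. a=(a,0), b=(c,0), c=(b,0): lhs=(a,0) != rhs=(b,0)
  e.g. a=(a,0), b=(c,1), c=(b,0): lhs=(a,0) != rhs=(b,0)
Total violating triples: 40


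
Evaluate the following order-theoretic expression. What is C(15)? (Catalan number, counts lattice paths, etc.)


C(n) = C(2n, n) / (n+1).
C(30, 15) = 155117520
C(15) = 155117520 / 16 = 9694845


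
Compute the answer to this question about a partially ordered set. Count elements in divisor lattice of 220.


Divisors of 220: [1, 2, 4, 5, 10, 11, 20, 22, 44, 55, 110, 220]
Count: 12


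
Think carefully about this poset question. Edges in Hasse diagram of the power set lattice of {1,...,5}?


A cover relation a -< b holds when a < b with no c strictly between.
Cover relations:
  {} -< {1}
  {} -< {2}
  {} -< {3}
  {} -< {4}
  {} -< {5}
  {1} -< {1,2}
  {1} -< {1,3}
  {1} -< {1,4}
  ...72 more
Total: 80


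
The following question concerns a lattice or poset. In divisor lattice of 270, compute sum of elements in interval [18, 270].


Interval [18,270] in divisors of 270: [18, 54, 90, 270]
Sum = 432


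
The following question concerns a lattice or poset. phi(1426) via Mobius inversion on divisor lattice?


phi(n) = n * prod_{p|n} (1 - 1/p).
Prime divisors of 1426: [2, 23, 31]
phi(1426) = 1426 * (1 - 1/2) * (1 - 1/23) * (1 - 1/31)
phi(1426) = 660


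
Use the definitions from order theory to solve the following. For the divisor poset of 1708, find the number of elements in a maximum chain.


A chain is a totally ordered subset; we count the number of elements in a maximum chain.
Compute, for each element x, the size of the longest chain ending at x:
  1: 1
  2: 2
  7: 2
  61: 2
  4: 3
  14: 3
  ...
A maximum chain: 1 < 2 < 4 < 28 < 1708
Number of elements in the longest chain: 5


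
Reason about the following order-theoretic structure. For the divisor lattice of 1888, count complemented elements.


An element a is complemented if some b has a meet b = bottom, a join b = top.
a is complemented iff gcd(a, n/a)=1, i.e. a is a unitary divisor of 1888.
Complemented elements: 1, 32, 59, 1888
Count: 4


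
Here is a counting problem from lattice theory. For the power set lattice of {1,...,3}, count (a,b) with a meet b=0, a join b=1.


Complement pair (a,b): a meet b = bottom, a join b = top.
Here: A intersect B = {} and A union B = {1,...,3}.
Pairs found: ({},{1,2,3}), ({1},{2,3}), ({2},{1,3}), ({3},{1,2}), ... (4 more)
Total ordered pairs: 8


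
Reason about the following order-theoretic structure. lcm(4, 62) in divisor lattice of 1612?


Join=lcm.
gcd(4,62)=2
lcm=124


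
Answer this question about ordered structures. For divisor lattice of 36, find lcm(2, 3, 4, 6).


In a divisor lattice, join = lcm (least common multiple).
Compute lcm iteratively: start with first element, then lcm(current, next).
Elements: [2, 3, 4, 6]
lcm(2,3) = 6
lcm(6,4) = 12
lcm(12,6) = 12
Final lcm = 12


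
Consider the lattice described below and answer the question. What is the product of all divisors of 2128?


Divisors of 2128: [1, 2, 4, 7, 8, 14, 16, 19, 28, 38, 56, 76, 112, 133, 152, 266, 304, 532, 1064, 2128]
Product = n^(d(n)/2) = 2128^(20/2)
Product = 1904216115203087105084361407463424


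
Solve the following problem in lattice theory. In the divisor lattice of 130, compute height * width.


Height = length of longest chain minus 1; width = size of largest antichain.
A maximum chain: 1 | 13 | 65 | 130  (height 3).
A maximum antichain: {2, 5, 13}  (width 3).
Product = 3 * 3 = 9
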